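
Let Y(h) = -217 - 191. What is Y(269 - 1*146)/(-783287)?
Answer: 408/783287 ≈ 0.00052088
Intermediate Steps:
Y(h) = -408
Y(269 - 1*146)/(-783287) = -408/(-783287) = -408*(-1/783287) = 408/783287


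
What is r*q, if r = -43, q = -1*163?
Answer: 7009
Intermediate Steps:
q = -163
r*q = -43*(-163) = 7009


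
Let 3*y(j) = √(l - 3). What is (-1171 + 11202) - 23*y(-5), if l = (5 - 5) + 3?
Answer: 10031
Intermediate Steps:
l = 3 (l = 0 + 3 = 3)
y(j) = 0 (y(j) = √(3 - 3)/3 = √0/3 = (⅓)*0 = 0)
(-1171 + 11202) - 23*y(-5) = (-1171 + 11202) - 23*0 = 10031 + 0 = 10031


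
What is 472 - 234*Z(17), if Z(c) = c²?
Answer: -67154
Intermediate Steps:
472 - 234*Z(17) = 472 - 234*17² = 472 - 234*289 = 472 - 67626 = -67154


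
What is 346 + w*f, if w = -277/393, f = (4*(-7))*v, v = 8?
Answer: 198026/393 ≈ 503.88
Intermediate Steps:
f = -224 (f = (4*(-7))*8 = -28*8 = -224)
w = -277/393 (w = -277*1/393 = -277/393 ≈ -0.70483)
346 + w*f = 346 - 277/393*(-224) = 346 + 62048/393 = 198026/393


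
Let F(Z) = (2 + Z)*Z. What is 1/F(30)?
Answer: 1/960 ≈ 0.0010417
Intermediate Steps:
F(Z) = Z*(2 + Z)
1/F(30) = 1/(30*(2 + 30)) = 1/(30*32) = 1/960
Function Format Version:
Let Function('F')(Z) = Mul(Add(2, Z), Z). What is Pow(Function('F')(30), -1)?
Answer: Rational(1, 960) ≈ 0.0010417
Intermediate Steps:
Function('F')(Z) = Mul(Z, Add(2, Z))
Pow(Function('F')(30), -1) = Pow(Mul(30, Add(2, 30)), -1) = Pow(Mul(30, 32), -1) = Pow(960, -1) = Rational(1, 960)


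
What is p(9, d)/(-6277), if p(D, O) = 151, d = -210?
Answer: -151/6277 ≈ -0.024056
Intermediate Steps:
p(9, d)/(-6277) = 151/(-6277) = 151*(-1/6277) = -151/6277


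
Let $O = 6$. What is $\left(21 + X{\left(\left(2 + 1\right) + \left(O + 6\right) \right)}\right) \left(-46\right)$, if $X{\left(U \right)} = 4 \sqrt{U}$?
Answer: $-966 - 184 \sqrt{15} \approx -1678.6$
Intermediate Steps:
$\left(21 + X{\left(\left(2 + 1\right) + \left(O + 6\right) \right)}\right) \left(-46\right) = \left(21 + 4 \sqrt{\left(2 + 1\right) + \left(6 + 6\right)}\right) \left(-46\right) = \left(21 + 4 \sqrt{3 + 12}\right) \left(-46\right) = \left(21 + 4 \sqrt{15}\right) \left(-46\right) = -966 - 184 \sqrt{15}$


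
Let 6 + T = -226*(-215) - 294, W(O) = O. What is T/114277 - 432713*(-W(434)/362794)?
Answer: 10739223800847/20729504969 ≈ 518.06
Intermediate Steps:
T = 48290 (T = -6 + (-226*(-215) - 294) = -6 + (48590 - 294) = -6 + 48296 = 48290)
T/114277 - 432713*(-W(434)/362794) = 48290/114277 - 432713/((-362794/434)) = 48290*(1/114277) - 432713/((-362794*1/434)) = 48290/114277 - 432713/(-181397/217) = 48290/114277 - 432713*(-217/181397) = 48290/114277 + 93898721/181397 = 10739223800847/20729504969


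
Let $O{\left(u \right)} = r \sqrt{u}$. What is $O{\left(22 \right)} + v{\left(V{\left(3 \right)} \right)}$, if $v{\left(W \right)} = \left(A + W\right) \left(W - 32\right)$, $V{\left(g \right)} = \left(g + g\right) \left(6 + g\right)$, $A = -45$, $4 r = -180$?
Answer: $198 - 45 \sqrt{22} \approx -13.069$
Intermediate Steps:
$r = -45$ ($r = \frac{1}{4} \left(-180\right) = -45$)
$O{\left(u \right)} = - 45 \sqrt{u}$
$V{\left(g \right)} = 2 g \left(6 + g\right)$
$v{\left(W \right)} = \left(-45 + W\right) \left(-32 + W\right)$ ($v{\left(W \right)} = \left(-45 + W\right) \left(W - 32\right) = \left(-45 + W\right) \left(-32 + W\right)$)
$O{\left(22 \right)} + v{\left(V{\left(3 \right)} \right)} = - 45 \sqrt{22} + \left(1440 + \left(2 \cdot 3 \left(6 + 3\right)\right)^{2} - 77 \cdot 2 \cdot 3 \left(6 + 3\right)\right) = - 45 \sqrt{22} + \left(1440 + \left(2 \cdot 3 \cdot 9\right)^{2} - 77 \cdot 2 \cdot 3 \cdot 9\right) = - 45 \sqrt{22} + \left(1440 + 54^{2} - 4158\right) = - 45 \sqrt{22} + \left(1440 + 2916 - 4158\right) = - 45 \sqrt{22} + 198 = 198 - 45 \sqrt{22}$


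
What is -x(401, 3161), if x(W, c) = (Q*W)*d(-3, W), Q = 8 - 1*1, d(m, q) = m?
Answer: 8421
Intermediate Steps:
Q = 7 (Q = 8 - 1 = 7)
x(W, c) = -21*W (x(W, c) = (7*W)*(-3) = -21*W)
-x(401, 3161) = -(-21)*401 = -1*(-8421) = 8421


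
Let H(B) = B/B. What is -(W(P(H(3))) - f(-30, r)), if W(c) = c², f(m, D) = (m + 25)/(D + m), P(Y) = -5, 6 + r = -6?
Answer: -1045/42 ≈ -24.881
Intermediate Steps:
r = -12 (r = -6 - 6 = -12)
H(B) = 1
f(m, D) = (25 + m)/(D + m)
-(W(P(H(3))) - f(-30, r)) = -((-5)² - (25 - 30)/(-12 - 30)) = -(25 - (-5)/(-42)) = -(25 - (-1)*(-5)/42) = -(25 - 1*5/42) = -(25 - 5/42) = -1*1045/42 = -1045/42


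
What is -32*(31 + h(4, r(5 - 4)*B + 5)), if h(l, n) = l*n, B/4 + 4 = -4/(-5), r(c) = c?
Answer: 32/5 ≈ 6.4000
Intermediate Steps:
B = -64/5 (B = -16 + 4*(-4/(-5)) = -16 + 4*(-4*(-⅕)) = -16 + 4*(⅘) = -16 + 16/5 = -64/5 ≈ -12.800)
-32*(31 + h(4, r(5 - 4)*B + 5)) = -32*(31 + 4*((5 - 4)*(-64/5) + 5)) = -32*(31 + 4*(1*(-64/5) + 5)) = -32*(31 + 4*(-64/5 + 5)) = -32*(31 + 4*(-39/5)) = -32*(31 - 156/5) = -32*(-⅕) = 32/5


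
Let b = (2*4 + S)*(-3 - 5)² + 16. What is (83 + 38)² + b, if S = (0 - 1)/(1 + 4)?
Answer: 75781/5 ≈ 15156.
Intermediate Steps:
S = -⅕ (S = -1/5 = -1*⅕ = -⅕ ≈ -0.20000)
b = 2576/5 (b = (2*4 - ⅕)*(-3 - 5)² + 16 = (8 - ⅕)*(-8)² + 16 = (39/5)*64 + 16 = 2496/5 + 16 = 2576/5 ≈ 515.20)
(83 + 38)² + b = (83 + 38)² + 2576/5 = 121² + 2576/5 = 14641 + 2576/5 = 75781/5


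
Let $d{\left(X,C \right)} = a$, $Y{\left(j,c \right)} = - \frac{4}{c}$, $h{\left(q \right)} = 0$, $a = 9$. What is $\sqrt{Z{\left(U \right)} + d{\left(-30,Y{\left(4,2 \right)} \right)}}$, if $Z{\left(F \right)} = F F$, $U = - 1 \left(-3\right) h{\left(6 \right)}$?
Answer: $3$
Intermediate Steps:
$d{\left(X,C \right)} = 9$
$U = 0$ ($U = - 1 \left(-3\right) 0 = - \left(-3\right) 0 = \left(-1\right) 0 = 0$)
$Z{\left(F \right)} = F^{2}$
$\sqrt{Z{\left(U \right)} + d{\left(-30,Y{\left(4,2 \right)} \right)}} = \sqrt{0^{2} + 9} = \sqrt{0 + 9} = \sqrt{9} = 3$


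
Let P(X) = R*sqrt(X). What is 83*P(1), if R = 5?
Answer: 415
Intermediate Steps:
P(X) = 5*sqrt(X)
83*P(1) = 83*(5*sqrt(1)) = 83*(5*1) = 83*5 = 415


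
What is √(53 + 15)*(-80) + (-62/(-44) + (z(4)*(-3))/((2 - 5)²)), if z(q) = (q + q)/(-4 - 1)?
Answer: 641/330 - 160*√17 ≈ -657.75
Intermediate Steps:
z(q) = -2*q/5 (z(q) = (2*q)/(-5) = (2*q)*(-⅕) = -2*q/5)
√(53 + 15)*(-80) + (-62/(-44) + (z(4)*(-3))/((2 - 5)²)) = √(53 + 15)*(-80) + (-62/(-44) + (-⅖*4*(-3))/((2 - 5)²)) = √68*(-80) + (-62*(-1/44) + (-8/5*(-3))/((-3)²)) = (2*√17)*(-80) + (31/22 + (24/5)/9) = -160*√17 + (31/22 + (24/5)*(⅑)) = -160*√17 + (31/22 + 8/15) = -160*√17 + 641/330 = 641/330 - 160*√17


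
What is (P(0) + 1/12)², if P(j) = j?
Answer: 1/144 ≈ 0.0069444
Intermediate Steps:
(P(0) + 1/12)² = (0 + 1/12)² = (1/12)² = 1/144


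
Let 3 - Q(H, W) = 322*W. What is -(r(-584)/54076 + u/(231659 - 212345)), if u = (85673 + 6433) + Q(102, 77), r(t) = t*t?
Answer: -2556820381/261105966 ≈ -9.7923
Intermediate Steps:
r(t) = t²
Q(H, W) = 3 - 322*W
u = 67315 (u = (85673 + 6433) + (3 - 322*77) = 92106 + (3 - 24794) = 92106 - 24791 = 67315)
-(r(-584)/54076 + u/(231659 - 212345)) = -((-584)²/54076 + 67315/(231659 - 212345)) = -(341056*(1/54076) + 67315/19314) = -(85264/13519 + 67315*(1/19314)) = -(85264/13519 + 67315/19314) = -1*2556820381/261105966 = -2556820381/261105966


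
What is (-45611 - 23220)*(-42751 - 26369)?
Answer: 4757598720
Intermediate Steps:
(-45611 - 23220)*(-42751 - 26369) = -68831*(-69120) = 4757598720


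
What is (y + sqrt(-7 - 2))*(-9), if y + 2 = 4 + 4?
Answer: -54 - 27*I ≈ -54.0 - 27.0*I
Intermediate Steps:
y = 6 (y = -2 + (4 + 4) = -2 + 8 = 6)
(y + sqrt(-7 - 2))*(-9) = (6 + sqrt(-7 - 2))*(-9) = (6 + sqrt(-9))*(-9) = (6 + 3*I)*(-9) = -54 - 27*I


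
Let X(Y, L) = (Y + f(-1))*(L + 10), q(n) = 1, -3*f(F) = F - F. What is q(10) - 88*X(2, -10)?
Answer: 1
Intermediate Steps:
f(F) = 0 (f(F) = -(F - F)/3 = -⅓*0 = 0)
X(Y, L) = Y*(10 + L) (X(Y, L) = (Y + 0)*(L + 10) = Y*(10 + L))
q(10) - 88*X(2, -10) = 1 - 176*(10 - 10) = 1 - 176*0 = 1 - 88*0 = 1 + 0 = 1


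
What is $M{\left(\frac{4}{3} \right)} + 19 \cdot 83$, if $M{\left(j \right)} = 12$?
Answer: $1589$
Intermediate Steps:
$M{\left(\frac{4}{3} \right)} + 19 \cdot 83 = 12 + 19 \cdot 83 = 12 + 1577 = 1589$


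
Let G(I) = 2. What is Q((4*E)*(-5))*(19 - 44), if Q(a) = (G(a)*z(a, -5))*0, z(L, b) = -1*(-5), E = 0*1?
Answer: 0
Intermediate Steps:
E = 0
z(L, b) = 5
Q(a) = 0 (Q(a) = (2*5)*0 = 10*0 = 0)
Q((4*E)*(-5))*(19 - 44) = 0*(19 - 44) = 0*(-25) = 0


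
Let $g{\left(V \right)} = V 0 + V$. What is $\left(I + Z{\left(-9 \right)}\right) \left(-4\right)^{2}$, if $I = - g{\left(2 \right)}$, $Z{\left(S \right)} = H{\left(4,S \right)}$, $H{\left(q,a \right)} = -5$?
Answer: $-112$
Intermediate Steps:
$Z{\left(S \right)} = -5$
$g{\left(V \right)} = V$ ($g{\left(V \right)} = 0 + V = V$)
$I = -2$ ($I = \left(-1\right) 2 = -2$)
$\left(I + Z{\left(-9 \right)}\right) \left(-4\right)^{2} = \left(-2 - 5\right) \left(-4\right)^{2} = \left(-7\right) 16 = -112$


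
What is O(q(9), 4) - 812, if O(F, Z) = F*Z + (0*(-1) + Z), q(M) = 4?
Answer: -792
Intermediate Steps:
O(F, Z) = Z + F*Z (O(F, Z) = F*Z + (0 + Z) = F*Z + Z = Z + F*Z)
O(q(9), 4) - 812 = 4*(1 + 4) - 812 = 4*5 - 812 = 20 - 812 = -792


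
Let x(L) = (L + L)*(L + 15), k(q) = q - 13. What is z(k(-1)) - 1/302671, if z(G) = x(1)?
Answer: 9685471/302671 ≈ 32.000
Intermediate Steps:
k(q) = -13 + q
x(L) = 2*L*(15 + L) (x(L) = (2*L)*(15 + L) = 2*L*(15 + L))
z(G) = 32 (z(G) = 2*1*(15 + 1) = 2*1*16 = 32)
z(k(-1)) - 1/302671 = 32 - 1/302671 = 9685471/302671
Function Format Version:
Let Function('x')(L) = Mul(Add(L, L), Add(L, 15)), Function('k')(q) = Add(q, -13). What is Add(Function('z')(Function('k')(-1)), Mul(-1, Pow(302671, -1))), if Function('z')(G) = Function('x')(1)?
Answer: Rational(9685471, 302671) ≈ 32.000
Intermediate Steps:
Function('k')(q) = Add(-13, q)
Function('x')(L) = Mul(2, L, Add(15, L)) (Function('x')(L) = Mul(Mul(2, L), Add(15, L)) = Mul(2, L, Add(15, L)))
Function('z')(G) = 32 (Function('z')(G) = Mul(2, 1, Add(15, 1)) = Mul(2, 1, 16) = 32)
Add(Function('z')(Function('k')(-1)), Mul(-1, Pow(302671, -1))) = Add(32, Mul(-1, Pow(302671, -1))) = Add(32, Mul(-1, Rational(1, 302671))) = Add(32, Rational(-1, 302671)) = Rational(9685471, 302671)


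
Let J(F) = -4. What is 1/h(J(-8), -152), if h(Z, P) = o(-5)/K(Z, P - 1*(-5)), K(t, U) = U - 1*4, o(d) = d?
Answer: 151/5 ≈ 30.200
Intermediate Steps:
K(t, U) = -4 + U (K(t, U) = U - 4 = -4 + U)
h(Z, P) = -5/(1 + P) (h(Z, P) = -5/(-4 + (P - 1*(-5))) = -5/(-4 + (P + 5)) = -5/(-4 + (5 + P)) = -5/(1 + P))
1/h(J(-8), -152) = 1/(-5/(1 - 152)) = 1/(-5/(-151)) = 1/(-5*(-1/151)) = 1/(5/151) = 151/5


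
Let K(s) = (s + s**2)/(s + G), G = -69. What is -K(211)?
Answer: -22366/71 ≈ -315.01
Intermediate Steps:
K(s) = (s + s**2)/(-69 + s) (K(s) = (s + s**2)/(s - 69) = (s + s**2)/(-69 + s))
-K(211) = -211*(1 + 211)/(-69 + 211) = -211*212/142 = -1*22366/71 = -22366/71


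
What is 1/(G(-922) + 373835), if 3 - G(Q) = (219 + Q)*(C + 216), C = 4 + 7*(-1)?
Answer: 1/523577 ≈ 1.9099e-6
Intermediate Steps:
C = -3 (C = 4 - 7 = -3)
G(Q) = -46644 - 213*Q (G(Q) = 3 - (219 + Q)*(-3 + 216) = 3 - (219 + Q)*213 = 3 - (46647 + 213*Q) = 3 + (-46647 - 213*Q) = -46644 - 213*Q)
1/(G(-922) + 373835) = 1/((-46644 - 213*(-922)) + 373835) = 1/((-46644 + 196386) + 373835) = 1/(149742 + 373835) = 1/523577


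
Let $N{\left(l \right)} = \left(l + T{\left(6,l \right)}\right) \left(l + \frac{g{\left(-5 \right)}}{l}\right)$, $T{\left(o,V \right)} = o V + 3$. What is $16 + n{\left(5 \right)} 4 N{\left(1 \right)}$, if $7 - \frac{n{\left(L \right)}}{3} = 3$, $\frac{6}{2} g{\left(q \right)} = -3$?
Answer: $16$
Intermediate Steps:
$T{\left(o,V \right)} = 3 + V o$ ($T{\left(o,V \right)} = V o + 3 = 3 + V o$)
$g{\left(q \right)} = -1$ ($g{\left(q \right)} = \frac{1}{3} \left(-3\right) = -1$)
$n{\left(L \right)} = 12$ ($n{\left(L \right)} = 21 - 9 = 12$)
$N{\left(l \right)} = \left(3 + 7 l\right) \left(l - \frac{1}{l}\right)$ ($N{\left(l \right)} = \left(l + \left(3 + l 6\right)\right) \left(l - \frac{1}{l}\right) = \left(l + \left(3 + 6 l\right)\right) \left(l - \frac{1}{l}\right) = \left(3 + 7 l\right) \left(l - \frac{1}{l}\right)$)
$16 + n{\left(5 \right)} 4 N{\left(1 \right)} = 16 + 12 \cdot 4 \left(-7 - \frac{3}{1} + 3 \cdot 1 + 7 \cdot 1^{2}\right) = 16 + 48 \left(-7 - 3 + 3 + 7 \cdot 1\right) = 16 + 48 \left(-7 - 3 + 3 + 7\right) = 16 + 48 \cdot 0 = 16 + 0 = 16$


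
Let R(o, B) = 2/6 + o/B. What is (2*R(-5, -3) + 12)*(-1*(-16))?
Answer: 256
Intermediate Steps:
R(o, B) = ⅓ + o/B (R(o, B) = 2*(⅙) + o/B = ⅓ + o/B)
(2*R(-5, -3) + 12)*(-1*(-16)) = (2*((-5 + (⅓)*(-3))/(-3)) + 12)*(-1*(-16)) = (2*(-(-5 - 1)/3) + 12)*16 = (2*(-⅓*(-6)) + 12)*16 = (2*2 + 12)*16 = (4 + 12)*16 = 16*16 = 256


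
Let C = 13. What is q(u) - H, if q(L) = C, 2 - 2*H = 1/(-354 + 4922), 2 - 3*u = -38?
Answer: 109633/9136 ≈ 12.000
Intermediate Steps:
u = 40/3 (u = ⅔ - ⅓*(-38) = ⅔ + 38/3 = 40/3 ≈ 13.333)
H = 9135/9136 (H = 1 - 1/(2*(-354 + 4922)) = 1 - ½/4568 = 1 - ½*1/4568 = 1 - 1/9136 = 9135/9136 ≈ 0.99989)
q(L) = 13
q(u) - H = 13 - 1*9135/9136 = 13 - 9135/9136 = 109633/9136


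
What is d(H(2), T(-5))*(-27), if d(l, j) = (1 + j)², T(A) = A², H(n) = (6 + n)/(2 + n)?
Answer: -18252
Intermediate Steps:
H(n) = (6 + n)/(2 + n)
d(H(2), T(-5))*(-27) = (1 + (-5)²)²*(-27) = (1 + 25)²*(-27) = 26²*(-27) = 676*(-27) = -18252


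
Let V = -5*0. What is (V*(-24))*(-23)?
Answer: 0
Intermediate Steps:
V = 0
(V*(-24))*(-23) = (0*(-24))*(-23) = 0*(-23) = 0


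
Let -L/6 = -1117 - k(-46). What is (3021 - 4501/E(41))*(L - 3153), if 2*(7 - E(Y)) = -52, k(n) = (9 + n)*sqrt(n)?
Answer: 112612136/11 - 7044208*I*sqrt(46)/11 ≈ 1.0237e+7 - 4.3433e+6*I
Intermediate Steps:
k(n) = sqrt(n)*(9 + n)
E(Y) = 33 (E(Y) = 7 - 1/2*(-52) = 7 + 26 = 33)
L = 6702 - 222*I*sqrt(46) (L = -6*(-1117 - sqrt(-46)*(9 - 46)) = -6*(-1117 - I*sqrt(46)*(-37)) = -6*(-1117 - (-37)*I*sqrt(46)) = -6*(-1117 + 37*I*sqrt(46)) = 6702 - 222*I*sqrt(46) ≈ 6702.0 - 1505.7*I)
(3021 - 4501/E(41))*(L - 3153) = (3021 - 4501/33)*((6702 - 222*I*sqrt(46)) - 3153) = (3021 - 4501*1/33)*(3549 - 222*I*sqrt(46)) = (3021 - 4501/33)*(3549 - 222*I*sqrt(46)) = 95192*(3549 - 222*I*sqrt(46))/33 = 112612136/11 - 7044208*I*sqrt(46)/11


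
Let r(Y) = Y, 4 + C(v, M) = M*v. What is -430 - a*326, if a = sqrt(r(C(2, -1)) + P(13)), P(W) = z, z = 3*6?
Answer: -430 - 652*sqrt(3) ≈ -1559.3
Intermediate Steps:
C(v, M) = -4 + M*v
z = 18
P(W) = 18
a = 2*sqrt(3) (a = sqrt((-4 - 1*2) + 18) = sqrt((-4 - 2) + 18) = sqrt(-6 + 18) = sqrt(12) = 2*sqrt(3) ≈ 3.4641)
-430 - a*326 = -430 - 2*sqrt(3)*326 = -430 - 652*sqrt(3)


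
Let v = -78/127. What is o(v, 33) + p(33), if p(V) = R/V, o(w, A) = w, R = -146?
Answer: -21116/4191 ≈ -5.0384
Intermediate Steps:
v = -78/127 (v = -78*1/127 = -78/127 ≈ -0.61417)
p(V) = -146/V
o(v, 33) + p(33) = -78/127 - 146/33 = -21116/4191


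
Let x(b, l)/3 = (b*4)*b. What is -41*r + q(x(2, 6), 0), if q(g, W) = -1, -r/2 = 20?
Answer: 1639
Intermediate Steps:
r = -40 (r = -2*20 = -40)
x(b, l) = 12*b² (x(b, l) = 3*((b*4)*b) = 3*((4*b)*b) = 3*(4*b²) = 12*b²)
-41*r + q(x(2, 6), 0) = -41*(-40) - 1 = 1640 - 1 = 1639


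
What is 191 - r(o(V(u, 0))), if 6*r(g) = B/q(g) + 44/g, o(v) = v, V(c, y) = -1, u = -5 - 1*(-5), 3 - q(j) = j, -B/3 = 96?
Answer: 631/3 ≈ 210.33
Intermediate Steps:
B = -288 (B = -3*96 = -288)
q(j) = 3 - j
u = 0 (u = -5 + 5 = 0)
r(g) = -48/(3 - g) + 22/(3*g) (r(g) = (-288/(3 - g) + 44/g)/6 = -48/(3 - g) + 22/(3*g))
191 - r(o(V(u, 0))) = 191 - 2*(-33 + 83*(-1))/(3*(-1)*(-3 - 1)) = 191 - 2*(-1)*(-33 - 83)/(3*(-4)) = 191 - 2*(-1)*(-1)*(-116)/(3*4) = 191 - 1*(-58/3) = 191 + 58/3 = 631/3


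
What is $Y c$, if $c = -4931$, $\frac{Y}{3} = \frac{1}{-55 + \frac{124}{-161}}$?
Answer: $\frac{793891}{2993} \approx 265.25$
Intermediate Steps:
$Y = - \frac{161}{2993}$ ($Y = \frac{3}{-55 + \frac{124}{-161}} = \frac{3}{-55 + 124 \left(- \frac{1}{161}\right)} = \frac{3}{-55 - \frac{124}{161}} = \frac{3}{- \frac{8979}{161}} = 3 \left(- \frac{161}{8979}\right) = - \frac{161}{2993} \approx -0.053792$)
$Y c = \left(- \frac{161}{2993}\right) \left(-4931\right) = \frac{793891}{2993}$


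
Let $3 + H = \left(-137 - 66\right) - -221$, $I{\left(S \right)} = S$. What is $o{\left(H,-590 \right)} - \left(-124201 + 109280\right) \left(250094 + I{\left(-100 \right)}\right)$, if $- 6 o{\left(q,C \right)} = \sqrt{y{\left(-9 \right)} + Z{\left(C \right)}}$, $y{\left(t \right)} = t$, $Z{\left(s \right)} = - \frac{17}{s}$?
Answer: $3730160474 - \frac{i \sqrt{3122870}}{3540} \approx 3.7302 \cdot 10^{9} - 0.4992 i$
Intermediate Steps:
$H = 15$ ($H = -3 - -18 = -3 + \left(\left(-137 - 66\right) + 221\right) = -3 + \left(-203 + 221\right) = -3 + 18 = 15$)
$o{\left(q,C \right)} = - \frac{\sqrt{-9 - \frac{17}{C}}}{6}$
$o{\left(H,-590 \right)} - \left(-124201 + 109280\right) \left(250094 + I{\left(-100 \right)}\right) = - \frac{\sqrt{-9 - \frac{17}{-590}}}{6} - \left(-124201 + 109280\right) \left(250094 - 100\right) = - \frac{\sqrt{-9 - - \frac{17}{590}}}{6} - \left(-14921\right) 249994 = - \frac{\sqrt{-9 + \frac{17}{590}}}{6} - -3730160474 = - \frac{\sqrt{- \frac{5293}{590}}}{6} + 3730160474 = - \frac{\frac{1}{590} i \sqrt{3122870}}{6} + 3730160474 = - \frac{i \sqrt{3122870}}{3540} + 3730160474 = 3730160474 - \frac{i \sqrt{3122870}}{3540}$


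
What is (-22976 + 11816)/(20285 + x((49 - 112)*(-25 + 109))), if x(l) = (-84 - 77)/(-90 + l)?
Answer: -2611440/4746697 ≈ -0.55016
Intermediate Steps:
x(l) = -161/(-90 + l)
(-22976 + 11816)/(20285 + x((49 - 112)*(-25 + 109))) = (-22976 + 11816)/(20285 - 161/(-90 + (49 - 112)*(-25 + 109))) = -11160/(20285 - 161/(-90 - 63*84)) = -11160/(20285 - 161/(-90 - 5292)) = -11160/(20285 - 161/(-5382)) = -11160/(20285 - 161*(-1/5382)) = -11160/(20285 + 7/234) = -11160/4746697/234 = -11160*234/4746697 = -2611440/4746697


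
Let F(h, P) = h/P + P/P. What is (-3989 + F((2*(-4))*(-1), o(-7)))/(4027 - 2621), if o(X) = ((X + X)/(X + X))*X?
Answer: -13962/4921 ≈ -2.8372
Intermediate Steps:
o(X) = X (o(X) = ((2*X)/((2*X)))*X = ((2*X)*(1/(2*X)))*X = 1*X = X)
F(h, P) = 1 + h/P (F(h, P) = h/P + 1 = 1 + h/P)
(-3989 + F((2*(-4))*(-1), o(-7)))/(4027 - 2621) = (-3989 + (-7 + (2*(-4))*(-1))/(-7))/(4027 - 2621) = (-3989 - (-7 - 8*(-1))/7)/1406 = (-3989 - (-7 + 8)/7)*(1/1406) = (-3989 - ⅐*1)*(1/1406) = (-3989 - ⅐)*(1/1406) = -27924/7*1/1406 = -13962/4921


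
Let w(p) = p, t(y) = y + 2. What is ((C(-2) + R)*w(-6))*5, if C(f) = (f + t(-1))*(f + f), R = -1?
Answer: -90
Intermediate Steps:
t(y) = 2 + y
C(f) = 2*f*(1 + f) (C(f) = (f + (2 - 1))*(f + f) = (f + 1)*(2*f) = (1 + f)*(2*f) = 2*f*(1 + f))
((C(-2) + R)*w(-6))*5 = ((2*(-2)*(1 - 2) - 1)*(-6))*5 = ((2*(-2)*(-1) - 1)*(-6))*5 = ((4 - 1)*(-6))*5 = (3*(-6))*5 = -18*5 = -90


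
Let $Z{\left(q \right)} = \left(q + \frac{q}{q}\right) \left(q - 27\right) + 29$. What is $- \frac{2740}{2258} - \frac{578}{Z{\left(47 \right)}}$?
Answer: $- \frac{2007492}{1116581} \approx -1.7979$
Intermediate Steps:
$Z{\left(q \right)} = 29 + \left(1 + q\right) \left(-27 + q\right)$ ($Z{\left(q \right)} = \left(q + 1\right) \left(-27 + q\right) + 29 = \left(1 + q\right) \left(-27 + q\right) + 29 = 29 + \left(1 + q\right) \left(-27 + q\right)$)
$- \frac{2740}{2258} - \frac{578}{Z{\left(47 \right)}} = - \frac{2740}{2258} - \frac{578}{2 + 47^{2} - 1222} = \left(-2740\right) \frac{1}{2258} - \frac{578}{2 + 2209 - 1222} = - \frac{1370}{1129} - \frac{578}{989} = - \frac{2007492}{1116581}$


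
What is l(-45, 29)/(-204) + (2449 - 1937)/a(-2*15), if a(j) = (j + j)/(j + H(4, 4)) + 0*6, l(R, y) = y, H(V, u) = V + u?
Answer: 63781/340 ≈ 187.59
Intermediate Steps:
a(j) = 2*j/(8 + j) (a(j) = (j + j)/(j + (4 + 4)) + 0*6 = (2*j)/(j + 8) + 0 = (2*j)/(8 + j) + 0 = 2*j/(8 + j) + 0 = 2*j/(8 + j))
l(-45, 29)/(-204) + (2449 - 1937)/a(-2*15) = 29/(-204) + (2449 - 1937)/((2*(-2*15)/(8 - 2*15))) = 29*(-1/204) + 512/((2*(-30)/(8 - 30))) = -29/204 + 512/((2*(-30)/(-22))) = -29/204 + 512/((2*(-30)*(-1/22))) = -29/204 + 512/(30/11) = -29/204 + 512*(11/30) = -29/204 + 2816/15 = 63781/340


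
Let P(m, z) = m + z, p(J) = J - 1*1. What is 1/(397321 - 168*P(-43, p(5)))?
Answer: 1/403873 ≈ 2.4760e-6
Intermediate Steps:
p(J) = -1 + J (p(J) = J - 1 = -1 + J)
1/(397321 - 168*P(-43, p(5))) = 1/(397321 - 168*(-43 + (-1 + 5))) = 1/(397321 - 168*(-43 + 4)) = 1/(397321 - 168*(-39)) = 1/(397321 + 6552) = 1/403873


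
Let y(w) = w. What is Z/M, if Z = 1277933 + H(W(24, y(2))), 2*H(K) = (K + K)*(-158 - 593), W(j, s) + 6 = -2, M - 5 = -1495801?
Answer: -1283941/1495796 ≈ -0.85837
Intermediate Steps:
M = -1495796 (M = 5 - 1495801 = -1495796)
W(j, s) = -8 (W(j, s) = -6 - 2 = -8)
H(K) = -751*K (H(K) = ((K + K)*(-158 - 593))/2 = ((2*K)*(-751))/2 = (-1502*K)/2 = -751*K)
Z = 1283941 (Z = 1277933 - 751*(-8) = 1277933 + 6008 = 1283941)
Z/M = 1283941/(-1495796) = 1283941*(-1/1495796) = -1283941/1495796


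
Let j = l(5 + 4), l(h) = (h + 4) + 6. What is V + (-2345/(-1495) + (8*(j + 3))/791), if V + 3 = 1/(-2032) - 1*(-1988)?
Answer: 954824306467/480586288 ≈ 1986.8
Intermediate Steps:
l(h) = 10 + h (l(h) = (4 + h) + 6 = 10 + h)
j = 19 (j = 10 + (5 + 4) = 10 + 9 = 19)
V = 4033519/2032 (V = -3 + (1/(-2032) - 1*(-1988)) = -3 + (-1/2032 + 1988) = -3 + 4039615/2032 = 4033519/2032 ≈ 1985.0)
V + (-2345/(-1495) + (8*(j + 3))/791) = 4033519/2032 + (-2345/(-1495) + (8*(19 + 3))/791) = 4033519/2032 + (-2345*(-1/1495) + (8*22)*(1/791)) = 4033519/2032 + (469/299 + 176*(1/791)) = 4033519/2032 + (469/299 + 176/791) = 4033519/2032 + 423603/236509 = 954824306467/480586288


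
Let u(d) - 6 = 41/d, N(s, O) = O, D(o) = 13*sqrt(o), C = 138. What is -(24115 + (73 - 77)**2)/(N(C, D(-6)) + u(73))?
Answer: -843788677/5633047 + 1671723287*I*sqrt(6)/5633047 ≈ -149.79 + 726.94*I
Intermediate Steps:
u(d) = 6 + 41/d
-(24115 + (73 - 77)**2)/(N(C, D(-6)) + u(73)) = -(24115 + (73 - 77)**2)/(13*sqrt(-6) + (6 + 41/73)) = -(24115 + (-4)**2)/(13*(I*sqrt(6)) + (6 + 41*(1/73))) = -(24115 + 16)/(13*I*sqrt(6) + (6 + 41/73)) = -24131/(13*I*sqrt(6) + 479/73) = -24131/(479/73 + 13*I*sqrt(6))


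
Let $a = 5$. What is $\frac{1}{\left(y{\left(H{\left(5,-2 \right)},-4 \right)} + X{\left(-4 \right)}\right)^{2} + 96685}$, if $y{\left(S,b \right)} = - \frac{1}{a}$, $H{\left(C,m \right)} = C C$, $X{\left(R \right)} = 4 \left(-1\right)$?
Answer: $\frac{25}{2417566} \approx 1.0341 \cdot 10^{-5}$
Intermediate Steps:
$X{\left(R \right)} = -4$
$H{\left(C,m \right)} = C^{2}$
$y{\left(S,b \right)} = - \frac{1}{5}$
$\frac{1}{\left(y{\left(H{\left(5,-2 \right)},-4 \right)} + X{\left(-4 \right)}\right)^{2} + 96685} = \frac{1}{\left(- \frac{1}{5} - 4\right)^{2} + 96685} = \frac{1}{\left(- \frac{21}{5}\right)^{2} + 96685} = \frac{1}{\frac{441}{25} + 96685} = \frac{1}{\frac{2417566}{25}} = \frac{25}{2417566}$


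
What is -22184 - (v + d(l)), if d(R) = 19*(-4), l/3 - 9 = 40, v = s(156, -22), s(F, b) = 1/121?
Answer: -2675069/121 ≈ -22108.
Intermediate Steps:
s(F, b) = 1/121
v = 1/121 ≈ 0.0082645
l = 147 (l = 27 + 3*40 = 27 + 120 = 147)
d(R) = -76
-22184 - (v + d(l)) = -22184 - (1/121 - 76) = -22184 - 1*(-9195/121) = -22184 + 9195/121 = -2675069/121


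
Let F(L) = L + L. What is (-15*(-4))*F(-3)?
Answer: -360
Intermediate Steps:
F(L) = 2*L
(-15*(-4))*F(-3) = (-15*(-4))*(2*(-3)) = 60*(-6) = -360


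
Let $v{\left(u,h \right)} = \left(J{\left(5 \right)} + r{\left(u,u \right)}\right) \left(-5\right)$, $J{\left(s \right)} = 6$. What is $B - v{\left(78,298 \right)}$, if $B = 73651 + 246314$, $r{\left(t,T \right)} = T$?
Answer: $320385$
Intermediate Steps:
$v{\left(u,h \right)} = -30 - 5 u$ ($v{\left(u,h \right)} = \left(6 + u\right) \left(-5\right) = -30 - 5 u$)
$B = 319965$
$B - v{\left(78,298 \right)} = 319965 - \left(-30 - 390\right) = 319965 - -420 = 319965 + 420 = 320385$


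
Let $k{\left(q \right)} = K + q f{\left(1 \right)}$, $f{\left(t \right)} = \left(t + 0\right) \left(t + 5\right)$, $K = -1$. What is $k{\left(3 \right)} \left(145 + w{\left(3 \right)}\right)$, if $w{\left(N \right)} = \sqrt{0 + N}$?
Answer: $2465 + 17 \sqrt{3} \approx 2494.4$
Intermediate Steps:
$f{\left(t \right)} = t \left(5 + t\right)$
$w{\left(N \right)} = \sqrt{N}$
$k{\left(q \right)} = -1 + 6 q$ ($k{\left(q \right)} = -1 + q 1 \left(5 + 1\right) = -1 + q 1 \cdot 6 = -1 + q 6 = -1 + 6 q$)
$k{\left(3 \right)} \left(145 + w{\left(3 \right)}\right) = \left(-1 + 6 \cdot 3\right) \left(145 + \sqrt{3}\right) = \left(-1 + 18\right) \left(145 + \sqrt{3}\right) = 17 \left(145 + \sqrt{3}\right) = 2465 + 17 \sqrt{3}$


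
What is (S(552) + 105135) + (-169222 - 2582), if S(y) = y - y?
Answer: -66669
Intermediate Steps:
S(y) = 0
(S(552) + 105135) + (-169222 - 2582) = (0 + 105135) + (-169222 - 2582) = 105135 - 171804 = -66669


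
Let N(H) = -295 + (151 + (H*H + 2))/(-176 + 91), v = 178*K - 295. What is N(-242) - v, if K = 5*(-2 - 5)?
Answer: 470833/85 ≈ 5539.2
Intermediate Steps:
K = -35 (K = 5*(-7) = -35)
v = -6525 (v = 178*(-35) - 295 = -6230 - 295 = -6525)
N(H) = -1484/5 - H²/85 (N(H) = -295 + (151 + (H² + 2))/(-85) = -295 + (151 + (2 + H²))*(-1/85) = -295 + (153 + H²)*(-1/85) = -295 + (-9/5 - H²/85) = -1484/5 - H²/85)
N(-242) - v = (-1484/5 - 1/85*(-242)²) - 1*(-6525) = (-1484/5 - 1/85*58564) + 6525 = (-1484/5 - 58564/85) + 6525 = -83792/85 + 6525 = 470833/85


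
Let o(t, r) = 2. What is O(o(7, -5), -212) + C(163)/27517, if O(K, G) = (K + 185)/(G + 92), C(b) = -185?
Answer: -5167879/3302040 ≈ -1.5651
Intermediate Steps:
O(K, G) = (185 + K)/(92 + G)
O(o(7, -5), -212) + C(163)/27517 = (185 + 2)/(92 - 212) - 185/27517 = 187/(-120) - 185*1/27517 = -1/120*187 - 185/27517 = -187/120 - 185/27517 = -5167879/3302040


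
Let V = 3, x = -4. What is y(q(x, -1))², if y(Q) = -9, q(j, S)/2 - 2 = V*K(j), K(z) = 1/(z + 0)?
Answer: 81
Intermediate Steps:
K(z) = 1/z
q(j, S) = 4 + 6/j (q(j, S) = 4 + 2*(3/j) = 4 + 6/j)
y(q(x, -1))² = (-9)² = 81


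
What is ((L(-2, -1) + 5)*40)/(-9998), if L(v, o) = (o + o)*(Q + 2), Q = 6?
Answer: 220/4999 ≈ 0.044009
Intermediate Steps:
L(v, o) = 16*o (L(v, o) = (o + o)*(6 + 2) = (2*o)*8 = 16*o)
((L(-2, -1) + 5)*40)/(-9998) = ((16*(-1) + 5)*40)/(-9998) = ((-16 + 5)*40)*(-1/9998) = -11*40*(-1/9998) = -440*(-1/9998) = 220/4999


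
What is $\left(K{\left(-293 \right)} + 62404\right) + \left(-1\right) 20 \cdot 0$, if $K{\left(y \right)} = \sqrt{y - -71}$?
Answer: $62404 + i \sqrt{222} \approx 62404.0 + 14.9 i$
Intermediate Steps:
$K{\left(y \right)} = \sqrt{71 + y}$ ($K{\left(y \right)} = \sqrt{y - -71} = \sqrt{y + \left(-41 + 112\right)} = \sqrt{y + 71} = \sqrt{71 + y}$)
$\left(K{\left(-293 \right)} + 62404\right) + \left(-1\right) 20 \cdot 0 = \left(\sqrt{71 - 293} + 62404\right) + \left(-1\right) 20 \cdot 0 = \left(\sqrt{-222} + 62404\right) - 0 = \left(i \sqrt{222} + 62404\right) + 0 = \left(62404 + i \sqrt{222}\right) + 0 = 62404 + i \sqrt{222}$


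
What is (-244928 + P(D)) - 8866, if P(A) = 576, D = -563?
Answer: -253218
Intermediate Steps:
(-244928 + P(D)) - 8866 = (-244928 + 576) - 8866 = -244352 - 8866 = -253218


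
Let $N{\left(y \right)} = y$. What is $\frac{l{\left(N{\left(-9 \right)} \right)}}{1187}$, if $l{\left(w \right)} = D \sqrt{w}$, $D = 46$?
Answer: $\frac{138 i}{1187} \approx 0.11626 i$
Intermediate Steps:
$l{\left(w \right)} = 46 \sqrt{w}$
$\frac{l{\left(N{\left(-9 \right)} \right)}}{1187} = \frac{46 \sqrt{-9}}{1187} = 46 \cdot 3 i \frac{1}{1187} = 138 i \frac{1}{1187} = \frac{138 i}{1187}$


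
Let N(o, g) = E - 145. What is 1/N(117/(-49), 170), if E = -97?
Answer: -1/242 ≈ -0.0041322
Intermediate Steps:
N(o, g) = -242 (N(o, g) = -97 - 145 = -242)
1/N(117/(-49), 170) = 1/(-242) = -1/242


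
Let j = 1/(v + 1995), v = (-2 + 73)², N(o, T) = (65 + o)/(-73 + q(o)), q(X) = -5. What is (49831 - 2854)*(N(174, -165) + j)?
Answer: -13165507817/91468 ≈ -1.4394e+5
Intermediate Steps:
N(o, T) = -⅚ - o/78 (N(o, T) = (65 + o)/(-73 - 5) = (65 + o)/(-78) = (65 + o)*(-1/78) = -⅚ - o/78)
v = 5041 (v = 71² = 5041)
j = 1/7036 (j = 1/(5041 + 1995) = 1/7036 ≈ 0.00014213)
(49831 - 2854)*(N(174, -165) + j) = (49831 - 2854)*((-⅚ - 1/78*174) + 1/7036) = 46977*((-⅚ - 29/13) + 1/7036) = 46977*(-239/78 + 1/7036) = 46977*(-840763/274404) = -13165507817/91468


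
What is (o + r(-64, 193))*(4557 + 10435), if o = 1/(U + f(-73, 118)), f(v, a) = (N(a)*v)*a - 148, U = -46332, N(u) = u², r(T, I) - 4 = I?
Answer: 44296861933374/14998477 ≈ 2.9534e+6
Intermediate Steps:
r(T, I) = 4 + I
f(v, a) = -148 + v*a³ (f(v, a) = (a²*v)*a - 148 = (v*a²)*a - 148 = v*a³ - 148 = -148 + v*a³)
o = -1/119987816 (o = 1/(-46332 + (-148 - 73*118³)) = 1/(-46332 + (-148 - 73*1643032)) = 1/(-46332 + (-148 - 119941336)) = 1/(-46332 - 119941484) = 1/(-119987816) = -1/119987816 ≈ -8.3342e-9)
(o + r(-64, 193))*(4557 + 10435) = (-1/119987816 + (4 + 193))*(4557 + 10435) = (-1/119987816 + 197)*14992 = (23637599751/119987816)*14992 = 44296861933374/14998477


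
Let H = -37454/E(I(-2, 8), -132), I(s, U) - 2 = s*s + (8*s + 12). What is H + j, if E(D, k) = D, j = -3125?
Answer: -21852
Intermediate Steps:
I(s, U) = 14 + s² + 8*s (I(s, U) = 2 + (s*s + (8*s + 12)) = 2 + (s² + (12 + 8*s)) = 2 + (12 + s² + 8*s) = 14 + s² + 8*s)
H = -18727 (H = -37454/(14 + (-2)² + 8*(-2)) = -37454/(14 + 4 - 16) = -37454/2 = -37454*½ = -18727)
H + j = -18727 - 3125 = -21852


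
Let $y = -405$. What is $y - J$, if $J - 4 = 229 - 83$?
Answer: $-555$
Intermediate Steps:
$J = 150$ ($J = 4 + \left(229 - 83\right) = 4 + 146 = 150$)
$y - J = -405 - 150 = -555$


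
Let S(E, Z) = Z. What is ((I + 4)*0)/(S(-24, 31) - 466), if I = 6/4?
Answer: 0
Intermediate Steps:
I = 3/2 (I = 6*(1/4) = 3/2 ≈ 1.5000)
((I + 4)*0)/(S(-24, 31) - 466) = ((3/2 + 4)*0)/(31 - 466) = ((11/2)*0)/(-435) = 0*(-1/435) = 0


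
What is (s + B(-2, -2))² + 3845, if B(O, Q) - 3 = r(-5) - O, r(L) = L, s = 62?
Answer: 7689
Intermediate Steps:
B(O, Q) = -2 - O (B(O, Q) = 3 + (-5 - O) = -2 - O)
(s + B(-2, -2))² + 3845 = (62 + (-2 - 1*(-2)))² + 3845 = (62 + (-2 + 2))² + 3845 = (62 + 0)² + 3845 = 62² + 3845 = 3844 + 3845 = 7689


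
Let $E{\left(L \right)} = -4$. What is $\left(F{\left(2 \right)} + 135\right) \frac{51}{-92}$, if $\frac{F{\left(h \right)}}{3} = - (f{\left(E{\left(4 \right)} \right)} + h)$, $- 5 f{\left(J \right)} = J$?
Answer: $- \frac{32283}{460} \approx -70.18$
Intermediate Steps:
$f{\left(J \right)} = - \frac{J}{5}$
$F{\left(h \right)} = - \frac{12}{5} - 3 h$ ($F{\left(h \right)} = 3 \left(- (\left(- \frac{1}{5}\right) \left(-4\right) + h)\right) = 3 \left(- (\frac{4}{5} + h)\right) = 3 \left(- \frac{4}{5} - h\right) = - \frac{12}{5} - 3 h$)
$\left(F{\left(2 \right)} + 135\right) \frac{51}{-92} = \left(\left(- \frac{12}{5} - 6\right) + 135\right) \frac{51}{-92} = \left(\left(- \frac{12}{5} - 6\right) + 135\right) 51 \left(- \frac{1}{92}\right) = \left(- \frac{42}{5} + 135\right) \left(- \frac{51}{92}\right) = \frac{633}{5} \left(- \frac{51}{92}\right) = - \frac{32283}{460}$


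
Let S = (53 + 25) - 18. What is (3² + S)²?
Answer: 4761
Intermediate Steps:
S = 60 (S = 78 - 18 = 60)
(3² + S)² = (3² + 60)² = (9 + 60)² = 69² = 4761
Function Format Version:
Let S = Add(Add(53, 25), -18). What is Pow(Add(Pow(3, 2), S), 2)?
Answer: 4761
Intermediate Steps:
S = 60 (S = Add(78, -18) = 60)
Pow(Add(Pow(3, 2), S), 2) = Pow(Add(Pow(3, 2), 60), 2) = Pow(Add(9, 60), 2) = Pow(69, 2) = 4761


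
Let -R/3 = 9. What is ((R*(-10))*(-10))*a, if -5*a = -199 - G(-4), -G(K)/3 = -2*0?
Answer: -107460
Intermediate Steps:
R = -27 (R = -3*9 = -27)
G(K) = 0 (G(K) = -(-6)*0 = -3*0 = 0)
a = 199/5 (a = -(-199 - 1*0)/5 = -(-199 + 0)/5 = -⅕*(-199) = 199/5 ≈ 39.800)
((R*(-10))*(-10))*a = (-27*(-10)*(-10))*(199/5) = (270*(-10))*(199/5) = -2700*199/5 = -107460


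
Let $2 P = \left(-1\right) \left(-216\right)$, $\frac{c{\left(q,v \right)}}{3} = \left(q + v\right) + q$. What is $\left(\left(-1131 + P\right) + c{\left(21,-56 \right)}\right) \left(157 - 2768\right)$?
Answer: $2780715$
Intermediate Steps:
$c{\left(q,v \right)} = 3 v + 6 q$ ($c{\left(q,v \right)} = 3 \left(\left(q + v\right) + q\right) = 3 \left(v + 2 q\right) = 3 v + 6 q$)
$P = 108$ ($P = \frac{\left(-1\right) \left(-216\right)}{2} = \frac{1}{2} \cdot 216 = 108$)
$\left(\left(-1131 + P\right) + c{\left(21,-56 \right)}\right) \left(157 - 2768\right) = \left(\left(-1131 + 108\right) + \left(3 \left(-56\right) + 6 \cdot 21\right)\right) \left(157 - 2768\right) = \left(-1023 + \left(-168 + 126\right)\right) \left(-2611\right) = \left(-1023 - 42\right) \left(-2611\right) = \left(-1065\right) \left(-2611\right) = 2780715$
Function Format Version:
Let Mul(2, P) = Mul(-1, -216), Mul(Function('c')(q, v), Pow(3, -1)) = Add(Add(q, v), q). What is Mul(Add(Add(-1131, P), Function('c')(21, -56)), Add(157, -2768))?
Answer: 2780715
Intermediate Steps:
Function('c')(q, v) = Add(Mul(3, v), Mul(6, q)) (Function('c')(q, v) = Mul(3, Add(Add(q, v), q)) = Mul(3, Add(v, Mul(2, q))) = Add(Mul(3, v), Mul(6, q)))
P = 108 (P = Mul(Rational(1, 2), Mul(-1, -216)) = Mul(Rational(1, 2), 216) = 108)
Mul(Add(Add(-1131, P), Function('c')(21, -56)), Add(157, -2768)) = Mul(Add(Add(-1131, 108), Add(Mul(3, -56), Mul(6, 21))), Add(157, -2768)) = Mul(Add(-1023, Add(-168, 126)), -2611) = Mul(Add(-1023, -42), -2611) = Mul(-1065, -2611) = 2780715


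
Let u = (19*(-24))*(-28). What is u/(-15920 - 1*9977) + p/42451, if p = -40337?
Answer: -83506403/57860713 ≈ -1.4432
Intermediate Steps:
u = 12768 (u = -456*(-28) = 12768)
u/(-15920 - 1*9977) + p/42451 = 12768/(-15920 - 1*9977) - 40337/42451 = 12768/(-15920 - 9977) - 40337*1/42451 = 12768/(-25897) - 40337/42451 = 12768*(-1/25897) - 40337/42451 = -672/1363 - 40337/42451 = -83506403/57860713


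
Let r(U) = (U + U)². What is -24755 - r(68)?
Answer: -43251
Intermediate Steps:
r(U) = 4*U² (r(U) = (2*U)² = 4*U²)
-24755 - r(68) = -24755 - 4*68² = -24755 - 4*4624 = -24755 - 1*18496 = -24755 - 18496 = -43251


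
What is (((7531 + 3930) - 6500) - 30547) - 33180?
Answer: -58766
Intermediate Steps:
(((7531 + 3930) - 6500) - 30547) - 33180 = ((11461 - 6500) - 30547) - 33180 = (4961 - 30547) - 33180 = -25586 - 33180 = -58766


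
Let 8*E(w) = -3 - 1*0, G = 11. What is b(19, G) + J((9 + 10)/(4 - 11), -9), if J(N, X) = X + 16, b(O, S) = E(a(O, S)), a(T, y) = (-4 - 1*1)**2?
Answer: 53/8 ≈ 6.6250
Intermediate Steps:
a(T, y) = 25 (a(T, y) = (-4 - 1)**2 = (-5)**2 = 25)
E(w) = -3/8 (E(w) = (-3 - 1*0)/8 = (-3 + 0)/8 = (1/8)*(-3) = -3/8)
b(O, S) = -3/8
J(N, X) = 16 + X
b(19, G) + J((9 + 10)/(4 - 11), -9) = -3/8 + (16 - 9) = -3/8 + 7 = 53/8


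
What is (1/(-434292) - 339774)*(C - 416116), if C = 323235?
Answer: 13705625316365929/434292 ≈ 3.1559e+10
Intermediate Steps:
(1/(-434292) - 339774)*(C - 416116) = (1/(-434292) - 339774)*(323235 - 416116) = (-1/434292 - 339774)*(-92881) = -147561130009/434292*(-92881) = 13705625316365929/434292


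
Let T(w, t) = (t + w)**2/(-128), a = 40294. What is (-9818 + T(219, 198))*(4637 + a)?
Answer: -64277974083/128 ≈ -5.0217e+8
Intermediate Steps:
T(w, t) = -(t + w)**2/128 (T(w, t) = (t + w)**2*(-1/128) = -(t + w)**2/128)
(-9818 + T(219, 198))*(4637 + a) = (-9818 - (198 + 219)**2/128)*(4637 + 40294) = (-9818 - 1/128*417**2)*44931 = (-9818 - 1/128*173889)*44931 = (-9818 - 173889/128)*44931 = -1430593/128*44931 = -64277974083/128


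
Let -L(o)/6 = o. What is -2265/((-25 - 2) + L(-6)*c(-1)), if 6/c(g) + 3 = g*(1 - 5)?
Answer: -755/63 ≈ -11.984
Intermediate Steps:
c(g) = 6/(-3 - 4*g) (c(g) = 6/(-3 + g*(1 - 5)) = 6/(-3 + g*(-4)) = 6/(-3 - 4*g))
L(o) = -6*o
-2265/((-25 - 2) + L(-6)*c(-1)) = -2265/((-25 - 2) + (-6*(-6))*(-6/(3 + 4*(-1)))) = -2265/(-27 + 36*(-6/(3 - 4))) = -2265/(-27 + 36*(-6/(-1))) = -2265/(-27 + 36*(-6*(-1))) = -2265/(-27 + 36*6) = -2265/(-27 + 216) = -2265/189 = -2265*1/189 = -755/63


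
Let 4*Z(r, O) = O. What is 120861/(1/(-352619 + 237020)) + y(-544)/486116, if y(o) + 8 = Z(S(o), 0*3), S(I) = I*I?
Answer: -1697931575699933/121529 ≈ -1.3971e+10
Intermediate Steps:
S(I) = I²
Z(r, O) = O/4
y(o) = -8 (y(o) = -8 + (0*3)/4 = -8 + (¼)*0 = -8 + 0 = -8)
120861/(1/(-352619 + 237020)) + y(-544)/486116 = 120861/(1/(-352619 + 237020)) - 8/486116 = 120861/(1/(-115599)) - 8*1/486116 = 120861/(-1/115599) - 2/121529 = 120861*(-115599) - 2/121529 = -13971410739 - 2/121529 = -1697931575699933/121529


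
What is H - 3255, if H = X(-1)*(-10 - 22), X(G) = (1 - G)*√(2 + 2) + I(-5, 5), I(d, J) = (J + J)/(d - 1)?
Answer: -9989/3 ≈ -3329.7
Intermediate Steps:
I(d, J) = 2*J/(-1 + d) (I(d, J) = (2*J)/(-1 + d) = 2*J/(-1 + d))
X(G) = ⅓ - 2*G (X(G) = (1 - G)*√(2 + 2) + 2*5/(-1 - 5) = (1 - G)*√4 + 2*5/(-6) = (1 - G)*2 + 2*5*(-⅙) = (2 - 2*G) - 5/3 = ⅓ - 2*G)
H = -224/3 (H = (⅓ - 2*(-1))*(-10 - 22) = (⅓ + 2)*(-32) = (7/3)*(-32) = -224/3 ≈ -74.667)
H - 3255 = -224/3 - 3255 = -9989/3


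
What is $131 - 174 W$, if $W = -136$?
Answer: $23795$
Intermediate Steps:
$131 - 174 W = 131 - -23664 = 131 + 23664 = 23795$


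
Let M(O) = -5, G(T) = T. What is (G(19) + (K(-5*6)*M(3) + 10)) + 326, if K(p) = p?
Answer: 505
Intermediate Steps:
(G(19) + (K(-5*6)*M(3) + 10)) + 326 = (19 + (-5*6*(-5) + 10)) + 326 = (19 + (-30*(-5) + 10)) + 326 = (19 + (150 + 10)) + 326 = (19 + 160) + 326 = 179 + 326 = 505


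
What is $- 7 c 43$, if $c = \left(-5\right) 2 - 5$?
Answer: $4515$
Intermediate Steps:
$c = -15$ ($c = -10 - 5 = -15$)
$- 7 c 43 = \left(-7\right) \left(-15\right) 43 = 105 \cdot 43 = 4515$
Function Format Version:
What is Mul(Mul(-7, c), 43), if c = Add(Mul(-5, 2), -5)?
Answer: 4515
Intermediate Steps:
c = -15 (c = Add(-10, -5) = -15)
Mul(Mul(-7, c), 43) = Mul(Mul(-7, -15), 43) = Mul(105, 43) = 4515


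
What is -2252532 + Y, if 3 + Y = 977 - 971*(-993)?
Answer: -1287355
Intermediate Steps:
Y = 965177 (Y = -3 + (977 - 971*(-993)) = -3 + (977 + 964203) = -3 + 965180 = 965177)
-2252532 + Y = -2252532 + 965177 = -1287355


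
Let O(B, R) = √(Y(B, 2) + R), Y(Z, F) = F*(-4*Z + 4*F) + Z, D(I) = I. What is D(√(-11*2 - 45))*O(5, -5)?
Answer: -2*√402 ≈ -40.100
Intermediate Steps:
Y(Z, F) = Z + F*(-4*Z + 4*F)
O(B, R) = √(16 + R - 7*B) (O(B, R) = √((B + 4*2² - 4*2*B) + R) = √((B + 4*4 - 8*B) + R) = √((B + 16 - 8*B) + R) = √((16 - 7*B) + R) = √(16 + R - 7*B))
D(√(-11*2 - 45))*O(5, -5) = √(-11*2 - 45)*√(16 - 5 - 7*5) = √(-22 - 45)*√(16 - 5 - 35) = √(-67)*√(-24) = (I*√67)*(2*I*√6) = -2*√402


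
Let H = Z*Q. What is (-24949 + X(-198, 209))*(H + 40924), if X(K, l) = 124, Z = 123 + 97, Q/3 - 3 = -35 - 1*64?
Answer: 556973700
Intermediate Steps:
Q = -288 (Q = 9 + 3*(-35 - 1*64) = 9 + 3*(-35 - 64) = 9 + 3*(-99) = 9 - 297 = -288)
Z = 220
H = -63360 (H = 220*(-288) = -63360)
(-24949 + X(-198, 209))*(H + 40924) = (-24949 + 124)*(-63360 + 40924) = -24825*(-22436) = 556973700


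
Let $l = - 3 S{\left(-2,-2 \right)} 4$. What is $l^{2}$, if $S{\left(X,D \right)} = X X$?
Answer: $2304$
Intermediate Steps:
$S{\left(X,D \right)} = X^{2}$
$l = -48$ ($l = - 3 \left(-2\right)^{2} \cdot 4 = \left(-3\right) 4 \cdot 4 = \left(-12\right) 4 = -48$)
$l^{2} = \left(-48\right)^{2} = 2304$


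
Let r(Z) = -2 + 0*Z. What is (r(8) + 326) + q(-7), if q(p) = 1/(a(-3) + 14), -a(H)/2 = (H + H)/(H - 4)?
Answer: 27871/86 ≈ 324.08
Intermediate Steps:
a(H) = -4*H/(-4 + H) (a(H) = -2*(H + H)/(H - 4) = -2*2*H/(-4 + H) = -4*H/(-4 + H))
q(p) = 7/86 (q(p) = 1/(-4*(-3)/(-4 - 3) + 14) = 1/(-4*(-3)/(-7) + 14) = 1/(-4*(-3)*(-1/7) + 14) = 1/(-12/7 + 14) = 1/(86/7) = 7/86)
r(Z) = -2 (r(Z) = -2 + 0 = -2)
(r(8) + 326) + q(-7) = (-2 + 326) + 7/86 = 324 + 7/86 = 27871/86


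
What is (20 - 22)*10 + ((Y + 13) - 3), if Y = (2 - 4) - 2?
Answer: -14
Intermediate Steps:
Y = -4 (Y = -2 - 2 = -4)
(20 - 22)*10 + ((Y + 13) - 3) = (20 - 22)*10 + ((-4 + 13) - 3) = -2*10 + (9 - 3) = -20 + 6 = -14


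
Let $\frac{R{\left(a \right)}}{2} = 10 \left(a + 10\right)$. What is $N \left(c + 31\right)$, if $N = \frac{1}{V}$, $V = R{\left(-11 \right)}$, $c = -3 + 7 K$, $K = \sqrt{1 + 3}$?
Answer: $- \frac{21}{10} \approx -2.1$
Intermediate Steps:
$K = 2$ ($K = \sqrt{4} = 2$)
$c = 11$ ($c = -3 + 7 \cdot 2 = -3 + 14 = 11$)
$R{\left(a \right)} = 200 + 20 a$ ($R{\left(a \right)} = 2 \cdot 10 \left(a + 10\right) = 2 \cdot 10 \left(10 + a\right) = 2 \left(100 + 10 a\right) = 200 + 20 a$)
$V = -20$ ($V = 200 + 20 \left(-11\right) = 200 - 220 = -20$)
$N = - \frac{1}{20}$ ($N = \frac{1}{-20} = - \frac{1}{20} \approx -0.05$)
$N \left(c + 31\right) = - \frac{11 + 31}{20} = \left(- \frac{1}{20}\right) 42 = - \frac{21}{10}$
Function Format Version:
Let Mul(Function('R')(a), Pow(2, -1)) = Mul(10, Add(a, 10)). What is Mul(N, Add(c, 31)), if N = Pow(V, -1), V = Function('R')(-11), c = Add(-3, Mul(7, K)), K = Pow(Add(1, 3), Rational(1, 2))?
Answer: Rational(-21, 10) ≈ -2.1000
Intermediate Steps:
K = 2 (K = Pow(4, Rational(1, 2)) = 2)
c = 11 (c = Add(-3, Mul(7, 2)) = Add(-3, 14) = 11)
Function('R')(a) = Add(200, Mul(20, a)) (Function('R')(a) = Mul(2, Mul(10, Add(a, 10))) = Mul(2, Mul(10, Add(10, a))) = Mul(2, Add(100, Mul(10, a))) = Add(200, Mul(20, a)))
V = -20 (V = Add(200, Mul(20, -11)) = Add(200, -220) = -20)
N = Rational(-1, 20) (N = Pow(-20, -1) = Rational(-1, 20) ≈ -0.050000)
Mul(N, Add(c, 31)) = Mul(Rational(-1, 20), Add(11, 31)) = Mul(Rational(-1, 20), 42) = Rational(-21, 10)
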